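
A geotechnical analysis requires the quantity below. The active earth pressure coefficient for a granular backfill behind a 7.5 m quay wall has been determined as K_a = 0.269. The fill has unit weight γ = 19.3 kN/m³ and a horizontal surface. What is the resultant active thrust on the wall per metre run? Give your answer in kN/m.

P = ½ K_a γ H² = 0.5 × 0.269 × 19.3 × 7.5² = 146.0 kN/m.

146 kN/m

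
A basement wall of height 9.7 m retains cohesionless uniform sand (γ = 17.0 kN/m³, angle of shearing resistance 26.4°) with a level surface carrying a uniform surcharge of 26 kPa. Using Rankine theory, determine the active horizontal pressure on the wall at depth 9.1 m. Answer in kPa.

K_a = (1 − sin φ)/(1 + sin φ) = 0.3844.
σ_v = γz + q = 17.0 × 9.1 + 26 = 180.7 kPa.
σ_h = K_a σ_v = 0.3844 × 180.7 = 69.47 kPa.

69.5 kPa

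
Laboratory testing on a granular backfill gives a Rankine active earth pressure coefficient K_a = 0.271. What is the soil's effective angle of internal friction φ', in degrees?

35.0°

K_a = tan²(45° − φ/2) ⇒ 45° − φ/2 = arctan(√0.271) = 27.50°.
φ = 2(45° − 27.50°) = 35.00°.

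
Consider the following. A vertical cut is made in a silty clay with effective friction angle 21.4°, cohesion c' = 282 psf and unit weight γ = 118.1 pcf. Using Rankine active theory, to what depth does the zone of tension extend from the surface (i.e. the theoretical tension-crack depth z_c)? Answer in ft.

K_a = tan²(45° − 21.4°/2) = 0.4653; √K_a = 0.6822.
The active pressure is zero where K_a γ z = 2c√K_a, so z_c = 2c/(γ√K_a) = 2×282/(118.1×0.6822) = 7.001 ft.

7.00 ft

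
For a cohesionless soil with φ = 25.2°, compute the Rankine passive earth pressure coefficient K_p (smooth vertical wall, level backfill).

K_p = (1 + sin φ)/(1 − sin φ) = tan²(45° + 25.2°/2) = 2.483.

2.48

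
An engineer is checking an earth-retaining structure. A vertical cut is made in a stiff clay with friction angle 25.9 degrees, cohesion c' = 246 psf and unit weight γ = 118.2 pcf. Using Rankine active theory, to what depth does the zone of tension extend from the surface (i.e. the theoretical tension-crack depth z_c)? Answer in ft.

6.65 ft

K_a = tan²(45° − 25.9°/2) = 0.3920; √K_a = 0.6261.
The active pressure is zero where K_a γ z = 2c√K_a, so z_c = 2c/(γ√K_a) = 2×246/(118.2×0.6261) = 6.648 ft.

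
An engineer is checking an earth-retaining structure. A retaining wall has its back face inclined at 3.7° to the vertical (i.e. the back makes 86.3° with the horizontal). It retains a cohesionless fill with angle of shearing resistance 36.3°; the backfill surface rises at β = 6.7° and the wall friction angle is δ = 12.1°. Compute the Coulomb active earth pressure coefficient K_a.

K_a = sin²(α+φ) / [sin²α · sin(α−δ) · (1 + √{sin(φ+δ)sin(φ−β) / (sin(α−δ)sin(α+β))})²].
With α = 86.3°, φ = 36.3°, δ = 12.1°, β = 6.7°: K_a = 0.2822.

0.282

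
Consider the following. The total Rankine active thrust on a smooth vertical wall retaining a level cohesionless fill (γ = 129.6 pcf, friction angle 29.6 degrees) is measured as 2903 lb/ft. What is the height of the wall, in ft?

K_a = 0.3387. P_a = ½ K_a γ H² ⇒ H = √(2P_a/(K_a γ)).
H = √(2×2903/(0.3387×129.6)) = 11.50 ft.

11.5 ft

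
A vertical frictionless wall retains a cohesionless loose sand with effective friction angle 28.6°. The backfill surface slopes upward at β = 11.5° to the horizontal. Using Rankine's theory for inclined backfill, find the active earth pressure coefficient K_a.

K_a = cos β · (cos β − √(cos²β − cos²φ)) / (cos β + √(cos²β − cos²φ)).
cos β = 0.9799, cos φ = 0.8780, √(cos²β − cos²φ) = 0.4352.
K_a = 0.9799 × (0.9799 − 0.4352)/(0.9799 + 0.4352) = 0.3772.

0.377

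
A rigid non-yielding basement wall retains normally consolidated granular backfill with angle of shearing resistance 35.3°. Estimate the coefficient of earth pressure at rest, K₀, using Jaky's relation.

0.422

K₀ = 1 − sin φ' = 1 − sin 35.3° = 0.4221.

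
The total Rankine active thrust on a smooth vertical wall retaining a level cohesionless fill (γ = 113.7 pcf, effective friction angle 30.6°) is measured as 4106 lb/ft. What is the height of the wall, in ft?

14.9 ft

K_a = 0.3253. P_a = ½ K_a γ H² ⇒ H = √(2P_a/(K_a γ)).
H = √(2×4106/(0.3253×113.7)) = 14.90 ft.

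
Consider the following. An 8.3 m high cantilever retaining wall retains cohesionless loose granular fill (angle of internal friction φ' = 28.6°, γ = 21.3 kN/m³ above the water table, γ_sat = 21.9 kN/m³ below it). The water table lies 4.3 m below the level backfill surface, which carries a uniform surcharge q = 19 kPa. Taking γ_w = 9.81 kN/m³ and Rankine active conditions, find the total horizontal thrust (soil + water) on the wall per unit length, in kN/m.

K_a = tan²(45° − φ/2) = 0.3525.
γ' = 21.9 − 9.81 = 12.09 kN/m³. h₂ = H − d_w = 4.0 m.
σ'_h: at surface K_a·q = 6.698; at WT K_a(q+γd_w) = 38.99; at base K_a(q+γd_w+γ'h₂) = 56.04 kPa.
P₁ = ½(6.698+38.99)×4.3 = 98.23; P₂ = ½(38.99+56.04)×4.0 = 190.1; P_w = ½γ_w h₂² = 78.48.
Total = 98.23+190.1+78.48 = 366.8 kN/m.

367 kN/m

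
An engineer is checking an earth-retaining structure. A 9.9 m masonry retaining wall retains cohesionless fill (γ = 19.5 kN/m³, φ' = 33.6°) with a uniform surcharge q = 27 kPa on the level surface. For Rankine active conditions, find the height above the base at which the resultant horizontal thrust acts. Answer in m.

K_a = 0.2875.
Triangular part P₁ = ½K_aγH² = 274.7 at H/3 = 3.300 m; rectangular part P₂ = K_a q H = 76.85 at H/2 = 4.950 m.
ȳ = (P₁·3.300 + P₂·4.950)/(P₁+P₂) = 3.661 m.

3.66 m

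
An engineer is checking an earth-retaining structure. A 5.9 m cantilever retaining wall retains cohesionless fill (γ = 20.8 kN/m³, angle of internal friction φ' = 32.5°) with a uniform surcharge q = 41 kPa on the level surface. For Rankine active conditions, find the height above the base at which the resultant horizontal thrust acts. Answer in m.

K_a = 0.3010.
Triangular part P₁ = ½K_aγH² = 109.0 at H/3 = 1.967 m; rectangular part P₂ = K_a q H = 72.81 at H/2 = 2.950 m.
ȳ = (P₁·1.967 + P₂·2.950)/(P₁+P₂) = 2.361 m.

2.36 m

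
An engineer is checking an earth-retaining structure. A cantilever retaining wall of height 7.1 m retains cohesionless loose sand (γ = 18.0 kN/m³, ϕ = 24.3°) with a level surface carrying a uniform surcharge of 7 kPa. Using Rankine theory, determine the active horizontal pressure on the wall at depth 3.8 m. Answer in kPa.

K_a = (1 − sin φ)/(1 + sin φ) = 0.4169.
σ_v = γz + q = 18.0 × 3.8 + 7 = 75.40 kPa.
σ_h = K_a σ_v = 0.4169 × 75.40 = 31.44 kPa.

31.4 kPa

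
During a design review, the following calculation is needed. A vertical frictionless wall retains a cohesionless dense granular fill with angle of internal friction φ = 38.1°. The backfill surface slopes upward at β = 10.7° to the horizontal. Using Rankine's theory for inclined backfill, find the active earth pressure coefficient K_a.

0.247

K_a = cos β · (cos β − √(cos²β − cos²φ)) / (cos β + √(cos²β − cos²φ)).
cos β = 0.9826, cos φ = 0.7869, √(cos²β − cos²φ) = 0.5884.
K_a = 0.9826 × (0.9826 − 0.5884)/(0.9826 + 0.5884) = 0.2465.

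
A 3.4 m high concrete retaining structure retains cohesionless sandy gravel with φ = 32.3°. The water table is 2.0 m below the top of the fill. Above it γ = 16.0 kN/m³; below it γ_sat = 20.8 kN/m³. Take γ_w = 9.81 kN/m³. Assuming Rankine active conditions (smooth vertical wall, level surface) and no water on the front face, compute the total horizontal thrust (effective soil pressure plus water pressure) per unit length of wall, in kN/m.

K_a = tan²(45° − φ/2) = 0.3035.
γ' = 20.8 − 9.81 = 10.99 kN/m³. Depth below WT = 1.4 m.
σ'_h at WT = K_a γ d_w = 9.711 kPa; at base = 9.711 + K_a γ' × 1.4 = 14.38 kPa.
P₁ (0–2.0 m) = ½×9.711×2.0 = 9.711. P₂ (2.0–3.4 m) = ½(9.711+14.38)×1.4 = 16.86.
P_w = ½ γ_w h₂² = 0.5×9.81×1.4² = 9.614. Total = 9.711+16.86+9.614 = 36.19 kN/m.

36.2 kN/m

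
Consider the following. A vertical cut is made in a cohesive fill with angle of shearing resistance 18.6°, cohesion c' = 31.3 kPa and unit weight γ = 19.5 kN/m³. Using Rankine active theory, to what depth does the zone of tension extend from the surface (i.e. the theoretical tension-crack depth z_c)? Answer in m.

K_a = tan²(45° − 18.6°/2) = 0.5163; √K_a = 0.7186.
The active pressure is zero where K_a γ z = 2c√K_a, so z_c = 2c/(γ√K_a) = 2×31.3/(19.5×0.7186) = 4.468 m.

4.47 m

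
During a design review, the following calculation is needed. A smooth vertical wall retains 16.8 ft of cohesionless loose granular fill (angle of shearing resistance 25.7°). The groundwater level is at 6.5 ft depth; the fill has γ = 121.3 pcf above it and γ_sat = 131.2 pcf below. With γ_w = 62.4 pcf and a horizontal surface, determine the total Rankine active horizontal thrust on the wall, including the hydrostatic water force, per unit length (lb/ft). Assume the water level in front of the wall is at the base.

8970 lb/ft

K_a = tan²(45° − φ/2) = 0.3950.
γ' = 131.2 − 62.4 = 68.80 pcf. Depth below WT = 10.3 ft.
σ'_h at WT = K_a γ d_w = 311.5 psf; at base = 311.5 + K_a γ' × 10.3 = 591.4 psf.
P₁ (0–6.5 ft) = ½×311.5×6.5 = 1012. P₂ (6.5–16.8 ft) = ½(311.5+591.4)×10.3 = 4650.
P_w = ½ γ_w h₂² = 0.5×62.4×10.3² = 3310. Total = 1012+4650+3310 = 8972 lb/ft.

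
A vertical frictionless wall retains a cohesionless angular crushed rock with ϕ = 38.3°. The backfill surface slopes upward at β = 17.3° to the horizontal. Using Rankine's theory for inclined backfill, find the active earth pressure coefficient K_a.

K_a = cos β · (cos β − √(cos²β − cos²φ)) / (cos β + √(cos²β − cos²φ)).
cos β = 0.9548, cos φ = 0.7848, √(cos²β − cos²φ) = 0.5438.
K_a = 0.9548 × (0.9548 − 0.5438)/(0.9548 + 0.5438) = 0.2618.

0.262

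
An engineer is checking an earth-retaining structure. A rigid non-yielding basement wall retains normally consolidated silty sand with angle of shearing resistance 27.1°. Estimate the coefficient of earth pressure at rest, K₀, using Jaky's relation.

0.544

K₀ = 1 − sin φ' = 1 − sin 27.1° = 0.5445.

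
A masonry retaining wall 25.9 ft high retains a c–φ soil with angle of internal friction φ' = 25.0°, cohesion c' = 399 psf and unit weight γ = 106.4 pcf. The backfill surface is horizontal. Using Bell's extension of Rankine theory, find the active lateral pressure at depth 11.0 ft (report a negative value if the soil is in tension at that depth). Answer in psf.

K_a = (1 − sin φ)/(1 + sin φ) = 0.4059.
σ_a = K_a γ z − 2c√K_a = 0.4059×106.4×11.0 − 2×399×0.6371 = -33.37 psf.

-33.4 psf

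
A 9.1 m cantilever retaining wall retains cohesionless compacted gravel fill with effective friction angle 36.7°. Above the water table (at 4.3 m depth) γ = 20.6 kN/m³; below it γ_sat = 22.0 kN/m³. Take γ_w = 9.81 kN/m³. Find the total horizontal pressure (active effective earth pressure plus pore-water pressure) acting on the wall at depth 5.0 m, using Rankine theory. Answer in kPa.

31.3 kPa

K_a = (1 − sin φ)/(1 + sin φ) = 0.2519.
γ' = 22.0 − 9.81 = 12.19 kN/m³.
Effective vertical stress at 5.0 m: σ'_v = 20.6×4.3 + 12.19×0.700 = 97.11 kPa.
σ'_h = K_a σ'_v = 0.2519 × 97.11 = 24.46 kPa; u = γ_w × 0.700 = 6.867 kPa.
Total σ_h = 24.46 + 6.867 = 31.33 kPa.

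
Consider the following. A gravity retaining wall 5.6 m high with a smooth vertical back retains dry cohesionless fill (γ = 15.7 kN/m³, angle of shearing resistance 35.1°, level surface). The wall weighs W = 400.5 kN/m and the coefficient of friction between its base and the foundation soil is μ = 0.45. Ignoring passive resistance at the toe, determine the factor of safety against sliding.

2.71

K_a = tan²(45° − 35.1°/2) = 0.2698.
P_a = ½K_aγH² = 0.5×0.2698×15.7×5.6² = 66.43 kN/m, acting at H/3 = 1.867 m above the base.
FS_sliding = μW / P_a = 0.45×400.5 / 66.43 = 2.713.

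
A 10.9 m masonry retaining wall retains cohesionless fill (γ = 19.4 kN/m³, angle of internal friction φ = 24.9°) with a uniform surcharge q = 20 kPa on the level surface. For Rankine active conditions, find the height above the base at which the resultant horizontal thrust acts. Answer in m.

3.92 m

K_a = 0.4074.
Triangular part P₁ = ½K_aγH² = 469.5 at H/3 = 3.633 m; rectangular part P₂ = K_a q H = 88.82 at H/2 = 5.450 m.
ȳ = (P₁·3.633 + P₂·5.450)/(P₁+P₂) = 3.922 m.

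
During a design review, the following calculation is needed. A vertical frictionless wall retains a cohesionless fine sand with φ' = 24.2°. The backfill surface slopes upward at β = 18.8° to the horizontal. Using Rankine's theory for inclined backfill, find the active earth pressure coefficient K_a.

K_a = cos β · (cos β − √(cos²β − cos²φ)) / (cos β + √(cos²β − cos²φ)).
cos β = 0.9466, cos φ = 0.9121, √(cos²β − cos²φ) = 0.2533.
K_a = 0.9466 × (0.9466 − 0.2533)/(0.9466 + 0.2533) = 0.5469.

0.547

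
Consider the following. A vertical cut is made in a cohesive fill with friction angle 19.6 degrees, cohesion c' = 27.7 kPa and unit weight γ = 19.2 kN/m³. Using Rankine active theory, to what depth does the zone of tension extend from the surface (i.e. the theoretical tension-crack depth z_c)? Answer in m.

K_a = tan²(45° − 19.6°/2) = 0.4976; √K_a = 0.7054.
The active pressure is zero where K_a γ z = 2c√K_a, so z_c = 2c/(γ√K_a) = 2×27.7/(19.2×0.7054) = 4.090 m.

4.09 m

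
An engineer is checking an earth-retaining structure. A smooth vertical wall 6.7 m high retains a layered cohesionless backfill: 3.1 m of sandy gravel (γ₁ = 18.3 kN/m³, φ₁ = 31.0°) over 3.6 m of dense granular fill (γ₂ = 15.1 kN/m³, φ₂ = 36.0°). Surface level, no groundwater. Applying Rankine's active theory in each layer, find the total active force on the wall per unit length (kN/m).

K_a1 = tan²(45°−31.0°/2) = 0.3201; K_a2 = tan²(45°−36.0°/2) = 0.2596.
Layer 1: σ at base = K_a1 γ₁ h₁ = 18.16 kPa; P₁ = ½×18.16×3.1 = 28.15.
Layer 2: σ_v at top = γ₁h₁ = 56.73; σ_h top = K_a2×56.73 = 14.73; σ_h base = K_a2×(56.73+15.1×3.6) = 28.84.
P₂ = ½(14.73+28.84)×3.6 = 78.42. Total P_a = 28.15+78.42 = 106.6 kN/m.

107 kN/m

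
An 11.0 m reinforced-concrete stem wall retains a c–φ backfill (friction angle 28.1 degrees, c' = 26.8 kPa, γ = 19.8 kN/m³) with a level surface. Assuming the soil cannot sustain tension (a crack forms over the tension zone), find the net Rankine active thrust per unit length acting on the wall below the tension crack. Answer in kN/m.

150 kN/m

K_a = 0.3596; √K_a = 0.5997.
Tension-crack depth z_c = 2c/(γ√K_a) = 2×26.8/(19.8×0.5997) = 4.514 m.
σ_a at base = K_a γ H − 2c√K_a = 0.3596×19.8×11.0 − 2×26.8×0.5997 = 46.18 kPa.
P_a = ½ × 46.18 × (H − z_c) = 0.5×46.18×6.486 = 149.8 kN/m.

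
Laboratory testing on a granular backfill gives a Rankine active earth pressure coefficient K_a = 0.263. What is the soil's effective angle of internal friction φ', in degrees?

K_a = tan²(45° − φ/2) ⇒ 45° − φ/2 = arctan(√0.263) = 27.15°.
φ = 2(45° − 27.15°) = 35.70°.

35.7°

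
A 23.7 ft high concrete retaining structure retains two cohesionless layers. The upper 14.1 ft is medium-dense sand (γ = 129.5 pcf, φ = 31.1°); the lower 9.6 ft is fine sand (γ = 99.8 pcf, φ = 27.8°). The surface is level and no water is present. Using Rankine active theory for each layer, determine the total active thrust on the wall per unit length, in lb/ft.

12200 lb/ft

K_a1 = tan²(45°−31.1°/2) = 0.3188; K_a2 = tan²(45°−27.8°/2) = 0.3639.
Layer 1: σ at base = K_a1 γ₁ h₁ = 582.1 psf; P₁ = ½×582.1×14.1 = 4104.
Layer 2: σ_v at top = γ₁h₁ = 1826; σ_h top = K_a2×1826 = 664.5; σ_h base = K_a2×(1826+99.8×9.6) = 1013.
P₂ = ½(664.5+1013)×9.6 = 8052. Total P_a = 4104+8052 = 12160 lb/ft.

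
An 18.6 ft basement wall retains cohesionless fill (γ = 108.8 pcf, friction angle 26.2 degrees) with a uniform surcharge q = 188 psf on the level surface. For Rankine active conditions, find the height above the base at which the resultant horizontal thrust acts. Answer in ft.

6.69 ft

K_a = 0.3874.
Triangular part P₁ = ½K_aγH² = 7292 at H/3 = 6.200 ft; rectangular part P₂ = K_a q H = 1355 at H/2 = 9.300 ft.
ȳ = (P₁·6.200 + P₂·9.300)/(P₁+P₂) = 6.686 ft.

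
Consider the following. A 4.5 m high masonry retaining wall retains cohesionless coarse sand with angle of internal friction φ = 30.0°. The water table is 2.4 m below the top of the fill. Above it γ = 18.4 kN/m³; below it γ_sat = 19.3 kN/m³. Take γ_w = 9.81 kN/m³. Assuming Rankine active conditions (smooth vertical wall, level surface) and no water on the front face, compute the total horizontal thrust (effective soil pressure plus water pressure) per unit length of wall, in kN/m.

77.2 kN/m

K_a = tan²(45° − φ/2) = 0.3333.
γ' = 19.3 − 9.81 = 9.490 kN/m³. Depth below WT = 2.1 m.
σ'_h at WT = K_a γ d_w = 14.72 kPa; at base = 14.72 + K_a γ' × 2.1 = 21.36 kPa.
P₁ (0–2.4 m) = ½×14.72×2.4 = 17.66. P₂ (2.4–4.5 m) = ½(14.72+21.36)×2.1 = 37.89.
P_w = ½ γ_w h₂² = 0.5×9.81×2.1² = 21.63. Total = 17.66+37.89+21.63 = 77.18 kN/m.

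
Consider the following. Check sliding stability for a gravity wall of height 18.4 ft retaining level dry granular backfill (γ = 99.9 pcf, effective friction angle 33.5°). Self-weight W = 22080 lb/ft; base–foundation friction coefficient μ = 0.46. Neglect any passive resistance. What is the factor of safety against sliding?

2.08

K_a = tan²(45° − 33.5°/2) = 0.2887.
P_a = ½K_aγH² = 0.5×0.2887×99.9×18.4² = 4882 lb/ft, acting at H/3 = 6.133 ft above the base.
FS_sliding = μW / P_a = 0.46×22080 / 4882 = 2.080.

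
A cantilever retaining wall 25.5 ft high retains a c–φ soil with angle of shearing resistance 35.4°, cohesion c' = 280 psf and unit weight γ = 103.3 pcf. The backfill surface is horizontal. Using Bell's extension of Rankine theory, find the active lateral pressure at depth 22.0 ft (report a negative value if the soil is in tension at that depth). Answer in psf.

K_a = (1 − sin φ)/(1 + sin φ) = 0.2664.
σ_a = K_a γ z − 2c√K_a = 0.2664×103.3×22.0 − 2×280×0.5161 = 316.4 psf.

316 psf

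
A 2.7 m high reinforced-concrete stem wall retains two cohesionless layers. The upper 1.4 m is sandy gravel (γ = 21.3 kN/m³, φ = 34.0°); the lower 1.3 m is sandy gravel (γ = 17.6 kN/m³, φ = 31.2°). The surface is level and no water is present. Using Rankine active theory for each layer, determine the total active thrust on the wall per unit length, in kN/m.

22.9 kN/m

K_a1 = tan²(45°−34.0°/2) = 0.2827; K_a2 = tan²(45°−31.2°/2) = 0.3175.
Layer 1: σ at base = K_a1 γ₁ h₁ = 8.431 kPa; P₁ = ½×8.431×1.4 = 5.901.
Layer 2: σ_v at top = γ₁h₁ = 29.82; σ_h top = K_a2×29.82 = 9.468; σ_h base = K_a2×(29.82+17.6×1.3) = 16.73.
P₂ = ½(9.468+16.73)×1.3 = 17.03. Total P_a = 5.901+17.03 = 22.93 kN/m.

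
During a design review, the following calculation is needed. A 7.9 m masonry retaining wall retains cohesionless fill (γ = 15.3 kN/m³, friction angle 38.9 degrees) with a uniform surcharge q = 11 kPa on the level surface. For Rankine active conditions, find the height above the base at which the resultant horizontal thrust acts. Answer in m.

K_a = 0.2285.
Triangular part P₁ = ½K_aγH² = 109.1 at H/3 = 2.633 m; rectangular part P₂ = K_a q H = 19.86 at H/2 = 3.950 m.
ȳ = (P₁·2.633 + P₂·3.950)/(P₁+P₂) = 2.836 m.

2.84 m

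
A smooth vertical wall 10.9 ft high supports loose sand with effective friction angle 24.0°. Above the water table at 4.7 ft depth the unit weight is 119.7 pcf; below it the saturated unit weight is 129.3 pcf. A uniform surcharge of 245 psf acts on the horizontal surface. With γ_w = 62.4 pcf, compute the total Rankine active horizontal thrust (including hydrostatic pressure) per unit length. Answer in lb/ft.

K_a = tan²(45° − φ/2) = 0.4217.
γ' = 129.3 − 62.4 = 66.90 pcf. h₂ = H − d_w = 6.2 ft.
σ'_h: at surface K_a·q = 103.3; at WT K_a(q+γd_w) = 340.6; at base K_a(q+γd_w+γ'h₂) = 515.5 psf.
P₁ = ½(103.3+340.6)×4.7 = 1043; P₂ = ½(340.6+515.5)×6.2 = 2654; P_w = ½γ_w h₂² = 1199.
Total = 1043+2654+1199 = 4896 lb/ft.

4900 lb/ft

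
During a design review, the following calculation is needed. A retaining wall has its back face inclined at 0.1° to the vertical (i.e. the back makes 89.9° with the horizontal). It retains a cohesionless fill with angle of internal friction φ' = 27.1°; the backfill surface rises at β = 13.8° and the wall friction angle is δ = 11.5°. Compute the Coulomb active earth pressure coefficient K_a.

0.420

K_a = sin²(α+φ) / [sin²α · sin(α−δ) · (1 + √{sin(φ+δ)sin(φ−β) / (sin(α−δ)sin(α+β))})²].
With α = 89.9°, φ = 27.1°, δ = 11.5°, β = 13.8°: K_a = 0.4205.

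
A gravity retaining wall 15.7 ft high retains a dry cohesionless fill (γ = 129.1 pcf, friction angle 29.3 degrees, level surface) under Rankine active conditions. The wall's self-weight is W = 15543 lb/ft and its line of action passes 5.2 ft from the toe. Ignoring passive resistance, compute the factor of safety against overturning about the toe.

K_a = tan²(45° − 29.3°/2) = 0.3428.
P_a = ½K_aγH² = 0.5×0.3428×129.1×15.7² = 5455 lb/ft, acting at H/3 = 5.233 ft above the base.
Overturning moment M_o = P_a × H/3 = 5455 × 5.233 = 28550.
Resisting moment M_r = W × 5.2 = 15543 × 5.2 = 80820.
FS_overturning = M_r/M_o = 80820/28550 = 2.831.

2.83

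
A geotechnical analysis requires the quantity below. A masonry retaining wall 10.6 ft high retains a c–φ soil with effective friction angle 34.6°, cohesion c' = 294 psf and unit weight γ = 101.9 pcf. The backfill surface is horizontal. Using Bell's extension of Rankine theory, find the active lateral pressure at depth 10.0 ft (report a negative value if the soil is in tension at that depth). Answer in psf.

K_a = (1 − sin φ)/(1 + sin φ) = 0.2756.
σ_a = K_a γ z − 2c√K_a = 0.2756×101.9×10.0 − 2×294×0.5250 = -27.83 psf.

-27.8 psf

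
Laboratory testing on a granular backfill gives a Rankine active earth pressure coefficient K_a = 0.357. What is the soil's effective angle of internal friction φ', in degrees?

K_a = tan²(45° − φ/2) ⇒ 45° − φ/2 = arctan(√0.357) = 30.86°.
φ = 2(45° − 30.86°) = 28.28°.

28.3°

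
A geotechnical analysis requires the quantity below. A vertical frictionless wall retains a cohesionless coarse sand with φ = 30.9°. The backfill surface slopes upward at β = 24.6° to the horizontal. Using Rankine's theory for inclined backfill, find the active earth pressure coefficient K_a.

0.457

K_a = cos β · (cos β − √(cos²β − cos²φ)) / (cos β + √(cos²β − cos²φ)).
cos β = 0.9092, cos φ = 0.8581, √(cos²β − cos²φ) = 0.3007.
K_a = 0.9092 × (0.9092 − 0.3007)/(0.9092 + 0.3007) = 0.4573.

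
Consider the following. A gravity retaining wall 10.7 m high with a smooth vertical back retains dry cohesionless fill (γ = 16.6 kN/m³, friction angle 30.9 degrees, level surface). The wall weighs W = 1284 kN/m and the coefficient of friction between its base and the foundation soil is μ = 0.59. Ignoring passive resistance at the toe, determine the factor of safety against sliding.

2.48

K_a = tan²(45° − 30.9°/2) = 0.3214.
P_a = ½K_aγH² = 0.5×0.3214×16.6×10.7² = 305.4 kN/m, acting at H/3 = 3.567 m above the base.
FS_sliding = μW / P_a = 0.59×1284 / 305.4 = 2.480.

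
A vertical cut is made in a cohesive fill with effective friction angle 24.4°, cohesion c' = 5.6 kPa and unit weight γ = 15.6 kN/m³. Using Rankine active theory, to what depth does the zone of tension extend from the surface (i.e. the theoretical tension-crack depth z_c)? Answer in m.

K_a = tan²(45° − 24.4°/2) = 0.4153; √K_a = 0.6445.
The active pressure is zero where K_a γ z = 2c√K_a, so z_c = 2c/(γ√K_a) = 2×5.6/(15.6×0.6445) = 1.114 m.

1.11 m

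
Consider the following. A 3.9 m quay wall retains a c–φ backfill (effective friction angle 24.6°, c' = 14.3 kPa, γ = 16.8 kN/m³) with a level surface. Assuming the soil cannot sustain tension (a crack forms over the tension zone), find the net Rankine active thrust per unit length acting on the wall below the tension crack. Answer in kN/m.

K_a = 0.4121; √K_a = 0.6420.
Tension-crack depth z_c = 2c/(γ√K_a) = 2×14.3/(16.8×0.6420) = 2.652 m.
σ_a at base = K_a γ H − 2c√K_a = 0.4121×16.8×3.9 − 2×14.3×0.6420 = 8.643 kPa.
P_a = ½ × 8.643 × (H − z_c) = 0.5×8.643×1.248 = 5.394 kN/m.

5.39 kN/m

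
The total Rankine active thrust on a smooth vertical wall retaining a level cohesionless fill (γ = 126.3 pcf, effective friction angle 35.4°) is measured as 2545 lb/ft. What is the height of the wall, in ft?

12.3 ft

K_a = 0.2664. P_a = ½ K_a γ H² ⇒ H = √(2P_a/(K_a γ)).
H = √(2×2545/(0.2664×126.3)) = 12.30 ft.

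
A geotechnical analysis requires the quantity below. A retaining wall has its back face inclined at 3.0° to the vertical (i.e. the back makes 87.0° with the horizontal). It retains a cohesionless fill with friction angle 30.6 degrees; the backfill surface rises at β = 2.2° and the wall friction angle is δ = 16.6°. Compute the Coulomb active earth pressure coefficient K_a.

K_a = sin²(α+φ) / [sin²α · sin(α−δ) · (1 + √{sin(φ+δ)sin(φ−β) / (sin(α−δ)sin(α+β))})²].
With α = 87.0°, φ = 30.6°, δ = 16.6°, β = 2.2°: K_a = 0.3230.

0.323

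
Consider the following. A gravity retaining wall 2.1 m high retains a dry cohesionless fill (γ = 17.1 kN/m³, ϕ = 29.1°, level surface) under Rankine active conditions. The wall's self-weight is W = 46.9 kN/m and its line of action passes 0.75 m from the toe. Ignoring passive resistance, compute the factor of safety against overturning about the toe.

K_a = tan²(45° − 29.1°/2) = 0.3456.
P_a = ½K_aγH² = 0.5×0.3456×17.1×2.1² = 13.03 kN/m, acting at H/3 = 0.7000 m above the base.
Overturning moment M_o = P_a × H/3 = 13.03 × 0.7000 = 9.121.
Resisting moment M_r = W × 0.75 = 46.9 × 0.75 = 35.17.
FS_overturning = M_r/M_o = 35.17/9.121 = 3.856.

3.86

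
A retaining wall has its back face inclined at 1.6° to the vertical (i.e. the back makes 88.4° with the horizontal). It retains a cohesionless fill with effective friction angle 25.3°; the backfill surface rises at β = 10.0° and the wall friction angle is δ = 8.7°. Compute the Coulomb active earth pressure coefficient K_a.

0.442

K_a = sin²(α+φ) / [sin²α · sin(α−δ) · (1 + √{sin(φ+δ)sin(φ−β) / (sin(α−δ)sin(α+β))})²].
With α = 88.4°, φ = 25.3°, δ = 8.7°, β = 10.0°: K_a = 0.4418.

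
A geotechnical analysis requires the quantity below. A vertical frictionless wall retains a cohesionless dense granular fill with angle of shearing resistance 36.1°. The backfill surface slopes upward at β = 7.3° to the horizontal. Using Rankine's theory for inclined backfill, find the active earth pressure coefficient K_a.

K_a = cos β · (cos β − √(cos²β − cos²φ)) / (cos β + √(cos²β − cos²φ)).
cos β = 0.9919, cos φ = 0.8080, √(cos²β − cos²φ) = 0.5753.
K_a = 0.9919 × (0.9919 − 0.5753)/(0.9919 + 0.5753) = 0.2636.

0.264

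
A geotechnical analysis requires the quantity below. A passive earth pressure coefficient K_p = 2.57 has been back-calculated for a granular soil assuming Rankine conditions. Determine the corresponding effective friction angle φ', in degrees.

K_p = (1+sin φ)/(1−sin φ) ⇒ sin φ = (K_p − 1)/(K_p + 1) = 0.4398.
φ = arcsin(0.4398) = 26.09°.

26.1°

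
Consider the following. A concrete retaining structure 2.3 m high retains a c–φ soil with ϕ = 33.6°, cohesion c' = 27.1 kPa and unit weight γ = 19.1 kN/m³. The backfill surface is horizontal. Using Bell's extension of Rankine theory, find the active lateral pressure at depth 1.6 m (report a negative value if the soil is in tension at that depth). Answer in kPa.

K_a = (1 − sin φ)/(1 + sin φ) = 0.2875.
σ_a = K_a γ z − 2c√K_a = 0.2875×19.1×1.6 − 2×27.1×0.5362 = -20.28 kPa.

-20.3 kPa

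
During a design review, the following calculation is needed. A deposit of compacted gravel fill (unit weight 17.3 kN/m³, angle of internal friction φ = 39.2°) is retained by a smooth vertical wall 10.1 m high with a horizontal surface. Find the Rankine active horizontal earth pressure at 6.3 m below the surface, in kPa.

24.6 kPa

K_a = (1 − sin φ)/(1 + sin φ) = 0.2255.
σ_h = K_a γ z = 0.2255 × 17.3 × 6.3 = 24.57 kPa.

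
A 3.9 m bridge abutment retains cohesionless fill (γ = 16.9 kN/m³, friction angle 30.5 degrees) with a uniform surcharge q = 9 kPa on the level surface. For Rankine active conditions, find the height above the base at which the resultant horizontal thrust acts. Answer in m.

1.44 m

K_a = 0.3267.
Triangular part P₁ = ½K_aγH² = 41.98 at H/3 = 1.300 m; rectangular part P₂ = K_a q H = 11.47 at H/2 = 1.950 m.
ȳ = (P₁·1.300 + P₂·1.950)/(P₁+P₂) = 1.439 m.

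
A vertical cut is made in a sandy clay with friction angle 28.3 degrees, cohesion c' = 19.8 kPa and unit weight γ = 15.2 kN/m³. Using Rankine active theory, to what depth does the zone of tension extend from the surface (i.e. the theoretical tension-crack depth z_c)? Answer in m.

K_a = tan²(45° − 28.3°/2) = 0.3568; √K_a = 0.5973.
The active pressure is zero where K_a γ z = 2c√K_a, so z_c = 2c/(γ√K_a) = 2×19.8/(15.2×0.5973) = 4.362 m.

4.36 m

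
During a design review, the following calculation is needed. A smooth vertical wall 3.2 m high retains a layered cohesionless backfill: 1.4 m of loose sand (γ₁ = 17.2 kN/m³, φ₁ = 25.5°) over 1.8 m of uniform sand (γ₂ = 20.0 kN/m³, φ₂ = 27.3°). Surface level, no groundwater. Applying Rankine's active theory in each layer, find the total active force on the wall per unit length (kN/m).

K_a1 = tan²(45°−25.5°/2) = 0.3981; K_a2 = tan²(45°−27.3°/2) = 0.3711.
Layer 1: σ at base = K_a1 γ₁ h₁ = 9.586 kPa; P₁ = ½×9.586×1.4 = 6.710.
Layer 2: σ_v at top = γ₁h₁ = 24.08; σ_h top = K_a2×24.08 = 8.937; σ_h base = K_a2×(24.08+20.0×1.8) = 22.30.
P₂ = ½(8.937+22.30)×1.8 = 28.11. Total P_a = 6.710+28.11 = 34.82 kN/m.

34.8 kN/m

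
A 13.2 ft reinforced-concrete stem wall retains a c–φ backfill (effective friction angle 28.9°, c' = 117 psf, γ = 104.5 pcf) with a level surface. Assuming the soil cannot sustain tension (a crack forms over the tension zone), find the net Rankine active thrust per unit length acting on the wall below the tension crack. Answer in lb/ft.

1610 lb/ft

K_a = 0.3484; √K_a = 0.5902.
Tension-crack depth z_c = 2c/(γ√K_a) = 2×117/(104.5×0.5902) = 3.794 ft.
σ_a at base = K_a γ H − 2c√K_a = 0.3484×104.5×13.2 − 2×117×0.5902 = 342.4 psf.
P_a = ½ × 342.4 × (H − z_c) = 0.5×342.4×9.406 = 1610 lb/ft.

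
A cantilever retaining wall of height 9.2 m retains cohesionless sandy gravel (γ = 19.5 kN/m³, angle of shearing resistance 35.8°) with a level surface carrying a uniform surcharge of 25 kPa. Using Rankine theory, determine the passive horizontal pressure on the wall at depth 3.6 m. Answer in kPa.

K_p = (1 + sin φ)/(1 − sin φ) = 3.819.
σ_v = γz + q = 19.5 × 3.6 + 25 = 95.20 kPa.
σ_h = K_p σ_v = 3.819 × 95.20 = 363.5 kPa.

364 kPa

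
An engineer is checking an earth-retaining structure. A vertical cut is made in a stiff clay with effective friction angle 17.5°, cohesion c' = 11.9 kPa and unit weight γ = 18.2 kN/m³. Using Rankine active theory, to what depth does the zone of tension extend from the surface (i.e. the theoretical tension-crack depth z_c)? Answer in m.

K_a = tan²(45° − 17.5°/2) = 0.5376; √K_a = 0.7332.
The active pressure is zero where K_a γ z = 2c√K_a, so z_c = 2c/(γ√K_a) = 2×11.9/(18.2×0.7332) = 1.783 m.

1.78 m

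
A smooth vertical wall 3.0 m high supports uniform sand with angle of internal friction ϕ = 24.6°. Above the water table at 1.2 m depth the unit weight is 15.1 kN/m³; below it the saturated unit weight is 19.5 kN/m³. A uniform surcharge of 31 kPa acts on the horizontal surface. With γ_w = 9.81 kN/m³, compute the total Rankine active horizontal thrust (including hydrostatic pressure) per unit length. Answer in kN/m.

78.6 kN/m

K_a = tan²(45° − φ/2) = 0.4121.
γ' = 19.5 − 9.81 = 9.690 kN/m³. h₂ = H − d_w = 1.8 m.
σ'_h: at surface K_a·q = 12.78; at WT K_a(q+γd_w) = 20.24; at base K_a(q+γd_w+γ'h₂) = 27.43 kPa.
P₁ = ½(12.78+20.24)×1.2 = 19.81; P₂ = ½(20.24+27.43)×1.8 = 42.91; P_w = ½γ_w h₂² = 15.89.
Total = 19.81+42.91+15.89 = 78.62 kN/m.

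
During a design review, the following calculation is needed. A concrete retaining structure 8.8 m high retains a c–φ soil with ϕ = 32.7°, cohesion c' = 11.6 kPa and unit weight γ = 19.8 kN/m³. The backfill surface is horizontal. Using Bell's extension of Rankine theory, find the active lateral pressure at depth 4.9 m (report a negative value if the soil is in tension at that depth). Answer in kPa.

16.3 kPa

K_a = (1 − sin φ)/(1 + sin φ) = 0.2985.
σ_a = K_a γ z − 2c√K_a = 0.2985×19.8×4.9 − 2×11.6×0.5464 = 16.29 kPa.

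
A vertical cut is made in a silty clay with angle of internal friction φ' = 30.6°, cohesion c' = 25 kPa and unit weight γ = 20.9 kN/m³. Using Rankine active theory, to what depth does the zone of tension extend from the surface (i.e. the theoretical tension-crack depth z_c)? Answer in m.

K_a = tan²(45° − 30.6°/2) = 0.3253; √K_a = 0.5704.
The active pressure is zero where K_a γ z = 2c√K_a, so z_c = 2c/(γ√K_a) = 2×25/(20.9×0.5704) = 4.194 m.

4.19 m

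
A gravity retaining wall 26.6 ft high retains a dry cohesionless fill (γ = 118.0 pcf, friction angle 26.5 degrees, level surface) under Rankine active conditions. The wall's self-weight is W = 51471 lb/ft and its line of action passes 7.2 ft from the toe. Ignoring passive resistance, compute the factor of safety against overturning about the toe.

2.61

K_a = tan²(45° − 26.5°/2) = 0.3829.
P_a = ½K_aγH² = 0.5×0.3829×118.0×26.6² = 15990 lb/ft, acting at H/3 = 8.867 ft above the base.
Overturning moment M_o = P_a × H/3 = 15990 × 8.867 = 141700.
Resisting moment M_r = W × 7.2 = 51471 × 7.2 = 370600.
FS_overturning = M_r/M_o = 370600/141700 = 2.615.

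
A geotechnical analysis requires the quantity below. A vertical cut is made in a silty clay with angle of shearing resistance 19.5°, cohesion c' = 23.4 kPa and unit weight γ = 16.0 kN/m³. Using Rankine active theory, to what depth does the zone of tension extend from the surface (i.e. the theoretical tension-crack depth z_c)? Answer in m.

4.14 m

K_a = tan²(45° − 19.5°/2) = 0.4995; √K_a = 0.7067.
The active pressure is zero where K_a γ z = 2c√K_a, so z_c = 2c/(γ√K_a) = 2×23.4/(16.0×0.7067) = 4.139 m.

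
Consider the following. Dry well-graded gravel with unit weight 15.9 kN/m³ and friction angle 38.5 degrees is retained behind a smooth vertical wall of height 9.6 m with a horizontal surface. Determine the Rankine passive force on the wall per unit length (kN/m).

3150 kN/m

K_p = tan²(45° + φ/2) = 4.298.
P_p = ½ K_p γ H² = 0.5 × 4.298 × 15.9 × 9.6² = 3149 kN/m.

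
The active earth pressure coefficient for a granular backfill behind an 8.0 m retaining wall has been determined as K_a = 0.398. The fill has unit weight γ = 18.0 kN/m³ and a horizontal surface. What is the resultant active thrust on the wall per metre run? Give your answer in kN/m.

P = ½ K_a γ H² = 0.5 × 0.398 × 18.0 × 8.0² = 229.2 kN/m.

229 kN/m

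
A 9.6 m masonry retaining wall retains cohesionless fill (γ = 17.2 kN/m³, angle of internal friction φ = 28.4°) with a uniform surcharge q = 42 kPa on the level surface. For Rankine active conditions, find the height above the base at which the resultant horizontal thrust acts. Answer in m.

3.74 m

K_a = 0.3554.
Triangular part P₁ = ½K_aγH² = 281.6 at H/3 = 3.200 m; rectangular part P₂ = K_a q H = 143.3 at H/2 = 4.800 m.
ȳ = (P₁·3.200 + P₂·4.800)/(P₁+P₂) = 3.739 m.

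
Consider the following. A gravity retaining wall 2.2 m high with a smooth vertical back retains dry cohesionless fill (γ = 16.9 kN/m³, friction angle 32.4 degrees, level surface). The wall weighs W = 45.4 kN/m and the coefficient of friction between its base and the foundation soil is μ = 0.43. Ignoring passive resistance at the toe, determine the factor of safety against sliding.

K_a = tan²(45° − 32.4°/2) = 0.3022.
P_a = ½K_aγH² = 0.5×0.3022×16.9×2.2² = 12.36 kN/m, acting at H/3 = 0.7333 m above the base.
FS_sliding = μW / P_a = 0.43×45.4 / 12.36 = 1.579.

1.58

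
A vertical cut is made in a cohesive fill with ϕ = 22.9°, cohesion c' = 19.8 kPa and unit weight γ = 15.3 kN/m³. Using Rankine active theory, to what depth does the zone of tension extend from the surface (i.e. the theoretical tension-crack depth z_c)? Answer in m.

3.90 m

K_a = tan²(45° − 22.9°/2) = 0.4398; √K_a = 0.6631.
The active pressure is zero where K_a γ z = 2c√K_a, so z_c = 2c/(γ√K_a) = 2×19.8/(15.3×0.6631) = 3.903 m.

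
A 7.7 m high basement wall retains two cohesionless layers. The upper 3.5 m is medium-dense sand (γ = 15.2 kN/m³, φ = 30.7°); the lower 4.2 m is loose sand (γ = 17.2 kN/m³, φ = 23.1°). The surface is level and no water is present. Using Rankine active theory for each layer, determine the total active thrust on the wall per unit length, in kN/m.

K_a1 = tan²(45°−30.7°/2) = 0.3240; K_a2 = tan²(45°−23.1°/2) = 0.4364.
Layer 1: σ at base = K_a1 γ₁ h₁ = 17.24 kPa; P₁ = ½×17.24×3.5 = 30.17.
Layer 2: σ_v at top = γ₁h₁ = 53.20; σ_h top = K_a2×53.20 = 23.22; σ_h base = K_a2×(53.20+17.2×4.2) = 54.75.
P₂ = ½(23.22+54.75)×4.2 = 163.7. Total P_a = 30.17+163.7 = 193.9 kN/m.

194 kN/m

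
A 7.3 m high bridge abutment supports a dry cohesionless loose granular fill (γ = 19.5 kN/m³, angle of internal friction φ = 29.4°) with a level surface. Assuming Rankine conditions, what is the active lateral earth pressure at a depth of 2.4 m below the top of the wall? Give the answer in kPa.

16.0 kPa

K_a = (1 − sin φ)/(1 + sin φ) = 0.3415.
σ_h = K_a γ z = 0.3415 × 19.5 × 2.4 = 15.98 kPa.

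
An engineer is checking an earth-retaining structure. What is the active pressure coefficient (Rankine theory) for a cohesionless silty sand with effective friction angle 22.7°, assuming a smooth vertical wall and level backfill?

0.443

K_a = (1 − sin φ)/(1 + sin φ) = (1 − sin 22.7°)/(1 + sin 22.7°) = 0.4431.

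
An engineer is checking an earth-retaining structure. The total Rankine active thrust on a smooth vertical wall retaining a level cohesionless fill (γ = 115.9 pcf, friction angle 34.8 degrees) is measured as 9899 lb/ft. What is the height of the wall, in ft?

K_a = 0.2733. P_a = ½ K_a γ H² ⇒ H = √(2P_a/(K_a γ)).
H = √(2×9899/(0.2733×115.9)) = 25.00 ft.

25.0 ft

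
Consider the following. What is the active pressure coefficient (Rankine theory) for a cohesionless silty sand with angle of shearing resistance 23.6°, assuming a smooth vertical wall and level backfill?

K_a = (1 − sin φ)/(1 + sin φ) = (1 − sin 23.6°)/(1 + sin 23.6°) = 0.4282.

0.428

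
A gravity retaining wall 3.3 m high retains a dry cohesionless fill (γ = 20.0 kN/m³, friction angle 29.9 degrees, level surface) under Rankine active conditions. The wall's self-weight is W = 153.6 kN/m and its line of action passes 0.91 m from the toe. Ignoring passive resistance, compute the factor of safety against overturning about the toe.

3.49

K_a = tan²(45° − 29.9°/2) = 0.3347.
P_a = ½K_aγH² = 0.5×0.3347×20.0×3.3² = 36.45 kN/m, acting at H/3 = 1.100 m above the base.
Overturning moment M_o = P_a × H/3 = 36.45 × 1.100 = 40.09.
Resisting moment M_r = W × 0.91 = 153.6 × 0.91 = 139.8.
FS_overturning = M_r/M_o = 139.8/40.09 = 3.486.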